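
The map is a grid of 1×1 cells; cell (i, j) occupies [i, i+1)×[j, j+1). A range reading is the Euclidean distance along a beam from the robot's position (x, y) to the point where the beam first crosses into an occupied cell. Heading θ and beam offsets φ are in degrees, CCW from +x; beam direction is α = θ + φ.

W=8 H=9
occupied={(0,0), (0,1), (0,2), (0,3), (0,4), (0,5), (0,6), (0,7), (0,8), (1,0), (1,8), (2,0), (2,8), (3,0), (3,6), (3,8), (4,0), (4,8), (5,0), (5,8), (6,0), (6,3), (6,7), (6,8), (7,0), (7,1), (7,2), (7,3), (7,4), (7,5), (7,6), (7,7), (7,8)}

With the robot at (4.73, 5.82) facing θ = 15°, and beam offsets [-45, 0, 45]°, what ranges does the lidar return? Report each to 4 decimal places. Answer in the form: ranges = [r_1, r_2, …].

beam 1: φ=-45°, α=330°
  cosα=0.8660 sinα=-0.5000 | (4,5) | tMaxX 0.3118 tMaxY 1.6400 | tΔX 1.1547 tΔY 2.0000
    t=0.3118 [x] (5,5)
    t=1.4665 [x] (6,5)
    t=1.6400 [y] (6,4)
    t=2.6212 [x] (7,4) — stop
  → r_1 = 2.6212
beam 2: φ=0°, α=15°
  cosα=0.9659 sinα=0.2588 | (4,5) | tMaxX 0.2795 tMaxY 0.6955 | tΔX 1.0353 tΔY 3.8637
    t=0.2795 [x] (5,5)
    t=0.6955 [y] (5,6)
    t=1.3148 [x] (6,6)
    t=2.3501 [x] (7,6) — stop
  → r_2 = 2.3501
beam 3: φ=45°, α=60°
  cosα=0.5000 sinα=0.8660 | (4,5) | tMaxX 0.5400 tMaxY 0.2078 | tΔX 2.0000 tΔY 1.1547
    t=0.2078 [y] (4,6)
    t=0.5400 [x] (5,6)
    t=1.3625 [y] (5,7)
    t=2.5172 [y] (5,8) — stop
  → r_3 = 2.5172

ranges = [2.6212, 2.3501, 2.5172]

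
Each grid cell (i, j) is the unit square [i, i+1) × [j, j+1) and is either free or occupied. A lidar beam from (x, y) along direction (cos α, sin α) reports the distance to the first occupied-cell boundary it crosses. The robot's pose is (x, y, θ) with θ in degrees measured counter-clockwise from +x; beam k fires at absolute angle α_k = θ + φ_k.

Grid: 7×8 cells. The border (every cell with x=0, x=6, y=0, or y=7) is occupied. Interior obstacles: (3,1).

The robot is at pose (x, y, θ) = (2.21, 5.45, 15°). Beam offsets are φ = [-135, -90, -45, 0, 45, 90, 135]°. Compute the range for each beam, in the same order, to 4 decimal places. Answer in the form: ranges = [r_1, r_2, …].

beam 1: φ=-135°, α=240°
  direction (-0.5000, -0.8660); cell (2,5); t to first gridline: x 0.4200, y 0.5196 (then +2.0000 / +1.1547)
    (1,5) via x @ 0.4200
    (1,4) via y @ 0.5196
    (1,3) via y @ 1.6743
    (0,3) via x @ 2.4200  # hit
  → r_1 = 2.4200
beam 2: φ=-90°, α=285°
  direction (0.2588, -0.9659); cell (2,5); t to first gridline: x 3.0523, y 0.4659 (then +3.8637 / +1.0353)
    (2,4) via y @ 0.4659
    (2,3) via y @ 1.5012
    (2,2) via y @ 2.5364
    (3,2) via x @ 3.0523
    (3,1) via y @ 3.5717  # hit
  → r_2 = 3.5717
beam 3: φ=-45°, α=330°
  direction (0.8660, -0.5000); cell (2,5); t to first gridline: x 0.9122, y 0.9000 (then +1.1547 / +2.0000)
    (2,4) via y @ 0.9000
    (3,4) via x @ 0.9122
    (4,4) via x @ 2.0669
    (4,3) via y @ 2.9000
    (5,3) via x @ 3.2216
    (6,3) via x @ 4.3763  # hit
  → r_3 = 4.3763
beam 4: φ=0°, α=15°
  direction (0.9659, 0.2588); cell (2,5); t to first gridline: x 0.8179, y 2.1250 (then +1.0353 / +3.8637)
    (3,5) via x @ 0.8179
    (4,5) via x @ 1.8531
    (4,6) via y @ 2.1250
    (5,6) via x @ 2.8884
    (6,6) via x @ 3.9237  # hit
  → r_4 = 3.9237
beam 5: φ=45°, α=60°
  direction (0.5000, 0.8660); cell (2,5); t to first gridline: x 1.5800, y 0.6351 (then +2.0000 / +1.1547)
    (2,6) via y @ 0.6351
    (3,6) via x @ 1.5800
    (3,7) via y @ 1.7898  # hit
  → r_5 = 1.7898
beam 6: φ=90°, α=105°
  direction (-0.2588, 0.9659); cell (2,5); t to first gridline: x 0.8114, y 0.5694 (then +3.8637 / +1.0353)
    (2,6) via y @ 0.5694
    (1,6) via x @ 0.8114
    (1,7) via y @ 1.6047  # hit
  → r_6 = 1.6047
beam 7: φ=135°, α=150°
  direction (-0.8660, 0.5000); cell (2,5); t to first gridline: x 0.2425, y 1.1000 (then +1.1547 / +2.0000)
    (1,5) via x @ 0.2425
    (1,6) via y @ 1.1000
    (0,6) via x @ 1.3972  # hit
  → r_7 = 1.3972

ranges = [2.4200, 3.5717, 4.3763, 3.9237, 1.7898, 1.6047, 1.3972]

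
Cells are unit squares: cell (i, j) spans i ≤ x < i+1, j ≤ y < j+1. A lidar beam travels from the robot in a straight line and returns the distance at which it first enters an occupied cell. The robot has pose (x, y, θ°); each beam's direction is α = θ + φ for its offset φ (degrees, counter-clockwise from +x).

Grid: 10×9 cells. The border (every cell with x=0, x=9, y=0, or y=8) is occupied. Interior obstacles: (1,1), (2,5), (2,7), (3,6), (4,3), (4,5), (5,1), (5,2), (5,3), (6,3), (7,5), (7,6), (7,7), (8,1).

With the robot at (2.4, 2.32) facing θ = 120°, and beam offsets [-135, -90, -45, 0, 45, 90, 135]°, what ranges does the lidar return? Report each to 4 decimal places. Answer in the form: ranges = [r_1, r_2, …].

ranges = [2.6917, 1.8475, 3.8098, 2.8000, 1.4494, 0.6400, 1.3666]

beam 1: φ=-135°, α=345°
  dir = (cos 345°, sin 345°) = (0.9659, -0.2588); from cell (2,2)
  next x-line at t=0.6212, next y-line at t=1.2364; Δt_x=1.0353, Δt_y=3.8637
    x: enter (3,2) at t=0.6212
    y: enter (3,1) at t=1.2364
    x: enter (4,1) at t=1.6564
    x: enter (5,1) at t=2.6917 ← occupied
  → r_1 = 2.6917
beam 2: φ=-90°, α=30°
  dir = (cos 30°, sin 30°) = (0.8660, 0.5000); from cell (2,2)
  next x-line at t=0.6928, next y-line at t=1.3600; Δt_x=1.1547, Δt_y=2.0000
    x: enter (3,2) at t=0.6928
    y: enter (3,3) at t=1.3600
    x: enter (4,3) at t=1.8475 ← occupied
  → r_2 = 1.8475
beam 3: φ=-45°, α=75°
  dir = (cos 75°, sin 75°) = (0.2588, 0.9659); from cell (2,2)
  next x-line at t=2.3182, next y-line at t=0.7040; Δt_x=3.8637, Δt_y=1.0353
    y: enter (2,3) at t=0.7040
    y: enter (2,4) at t=1.7393
    x: enter (3,4) at t=2.3182
    y: enter (3,5) at t=2.7745
    y: enter (3,6) at t=3.8098 ← occupied
  → r_3 = 3.8098
beam 4: φ=0°, α=120°
  dir = (cos 120°, sin 120°) = (-0.5000, 0.8660); from cell (2,2)
  next x-line at t=0.8000, next y-line at t=0.7852; Δt_x=2.0000, Δt_y=1.1547
    y: enter (2,3) at t=0.7852
    x: enter (1,3) at t=0.8000
    y: enter (1,4) at t=1.9399
    x: enter (0,4) at t=2.8000 ← occupied
  → r_4 = 2.8000
beam 5: φ=45°, α=165°
  dir = (cos 165°, sin 165°) = (-0.9659, 0.2588); from cell (2,2)
  next x-line at t=0.4141, next y-line at t=2.6273; Δt_x=1.0353, Δt_y=3.8637
    x: enter (1,2) at t=0.4141
    x: enter (0,2) at t=1.4494 ← occupied
  → r_5 = 1.4494
beam 6: φ=90°, α=210°
  dir = (cos 210°, sin 210°) = (-0.8660, -0.5000); from cell (2,2)
  next x-line at t=0.4619, next y-line at t=0.6400; Δt_x=1.1547, Δt_y=2.0000
    x: enter (1,2) at t=0.4619
    y: enter (1,1) at t=0.6400 ← occupied
  → r_6 = 0.6400
beam 7: φ=135°, α=255°
  dir = (cos 255°, sin 255°) = (-0.2588, -0.9659); from cell (2,2)
  next x-line at t=1.5455, next y-line at t=0.3313; Δt_x=3.8637, Δt_y=1.0353
    y: enter (2,1) at t=0.3313
    y: enter (2,0) at t=1.3666 ← occupied
  → r_7 = 1.3666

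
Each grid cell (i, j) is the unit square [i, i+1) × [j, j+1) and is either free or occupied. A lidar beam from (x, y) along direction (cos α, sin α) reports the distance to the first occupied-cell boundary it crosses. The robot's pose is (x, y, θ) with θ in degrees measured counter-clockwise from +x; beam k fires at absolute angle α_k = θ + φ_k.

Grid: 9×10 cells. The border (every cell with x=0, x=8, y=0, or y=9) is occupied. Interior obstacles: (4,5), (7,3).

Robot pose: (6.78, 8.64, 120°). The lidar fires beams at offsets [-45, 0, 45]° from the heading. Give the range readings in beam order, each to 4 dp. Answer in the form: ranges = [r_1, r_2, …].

beam 1: φ=-45°, α=75°
  d=(0.2588,0.9659)  start (6,8)  tX=0.8500 tY=0.3727  stride 1/|dx|=3.8637 1/|dy|=1.0353
    cross y-line → (6,9), t=0.3727 (wall)
  → r_1 = 0.3727
beam 2: φ=0°, α=120°
  d=(-0.5000,0.8660)  start (6,8)  tX=1.5600 tY=0.4157  stride 1/|dx|=2.0000 1/|dy|=1.1547
    cross y-line → (6,9), t=0.4157 (wall)
  → r_2 = 0.4157
beam 3: φ=45°, α=165°
  d=(-0.9659,0.2588)  start (6,8)  tX=0.8075 tY=1.3909  stride 1/|dx|=1.0353 1/|dy|=3.8637
    cross x-line → (5,8), t=0.8075
    cross y-line → (5,9), t=1.3909 (wall)
  → r_3 = 1.3909

ranges = [0.3727, 0.4157, 1.3909]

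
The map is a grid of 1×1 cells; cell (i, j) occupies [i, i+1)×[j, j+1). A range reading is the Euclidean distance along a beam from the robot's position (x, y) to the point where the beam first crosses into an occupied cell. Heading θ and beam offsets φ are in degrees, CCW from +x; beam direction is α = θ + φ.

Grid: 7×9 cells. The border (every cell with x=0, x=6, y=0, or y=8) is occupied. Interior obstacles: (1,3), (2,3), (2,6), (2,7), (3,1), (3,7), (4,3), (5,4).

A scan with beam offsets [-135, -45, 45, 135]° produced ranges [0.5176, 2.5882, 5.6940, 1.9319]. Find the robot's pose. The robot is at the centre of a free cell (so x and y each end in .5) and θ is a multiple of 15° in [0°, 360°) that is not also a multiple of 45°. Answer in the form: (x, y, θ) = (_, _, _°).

(x, y, θ) = (3.5, 2.5, 30°)

The pose lattice has 27·16 = 432 candidates. Test each by forward raycasting.
  (4.5, 1.5, 105°): beam 1 = 1.0000 ≠ 0.5176 ✗
  (1.5, 2.5, 300°): beam 2 = 1.5529 ≠ 2.5882 ✗
  (1.5, 2.5, 105°): beam 1 = 1.7321 ≠ 0.5176 ✗
  …
  (3.5, 2.5, 30°): r_1=0.5176, r_2=2.5882, r_3=5.6940, r_4=1.9319 — all match ✓
Unique over the lattice → pose = (3.5, 2.5, 30°).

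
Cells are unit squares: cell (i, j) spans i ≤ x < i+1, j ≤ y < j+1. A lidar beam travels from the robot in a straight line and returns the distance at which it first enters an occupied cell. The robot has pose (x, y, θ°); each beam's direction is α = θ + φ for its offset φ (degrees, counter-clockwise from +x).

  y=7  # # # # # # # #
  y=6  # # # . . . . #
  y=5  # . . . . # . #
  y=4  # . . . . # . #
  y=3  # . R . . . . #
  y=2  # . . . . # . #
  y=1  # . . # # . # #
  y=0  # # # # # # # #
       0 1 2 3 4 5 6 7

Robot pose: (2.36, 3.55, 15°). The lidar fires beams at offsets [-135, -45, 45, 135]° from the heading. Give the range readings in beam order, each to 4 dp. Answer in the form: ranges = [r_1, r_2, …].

beam 1: φ=-135°, α=240°
  d=(-0.5000,-0.8660)  start (2,3)  tX=0.7200 tY=0.6351  stride 1/|dx|=2.0000 1/|dy|=1.1547
    cross y-line → (2,2), t=0.6351
    cross x-line → (1,2), t=0.7200
    cross y-line → (1,1), t=1.7898
    cross x-line → (0,1), t=2.7200 (wall)
  → r_1 = 2.7200
beam 2: φ=-45°, α=330°
  d=(0.8660,-0.5000)  start (2,3)  tX=0.7390 tY=1.1000  stride 1/|dx|=1.1547 1/|dy|=2.0000
    cross x-line → (3,3), t=0.7390
    cross y-line → (3,2), t=1.1000
    cross x-line → (4,2), t=1.8937
    cross x-line → (5,2), t=3.0484 (wall)
  → r_2 = 3.0484
beam 3: φ=45°, α=60°
  d=(0.5000,0.8660)  start (2,3)  tX=1.2800 tY=0.5196  stride 1/|dx|=2.0000 1/|dy|=1.1547
    cross y-line → (2,4), t=0.5196
    cross x-line → (3,4), t=1.2800
    cross y-line → (3,5), t=1.6743
    cross y-line → (3,6), t=2.8290
    cross x-line → (4,6), t=3.2800
    cross y-line → (4,7), t=3.9837 (wall)
  → r_3 = 3.9837
beam 4: φ=135°, α=150°
  d=(-0.8660,0.5000)  start (2,3)  tX=0.4157 tY=0.9000  stride 1/|dx|=1.1547 1/|dy|=2.0000
    cross x-line → (1,3), t=0.4157
    cross y-line → (1,4), t=0.9000
    cross x-line → (0,4), t=1.5704 (wall)
  → r_4 = 1.5704

ranges = [2.7200, 3.0484, 3.9837, 1.5704]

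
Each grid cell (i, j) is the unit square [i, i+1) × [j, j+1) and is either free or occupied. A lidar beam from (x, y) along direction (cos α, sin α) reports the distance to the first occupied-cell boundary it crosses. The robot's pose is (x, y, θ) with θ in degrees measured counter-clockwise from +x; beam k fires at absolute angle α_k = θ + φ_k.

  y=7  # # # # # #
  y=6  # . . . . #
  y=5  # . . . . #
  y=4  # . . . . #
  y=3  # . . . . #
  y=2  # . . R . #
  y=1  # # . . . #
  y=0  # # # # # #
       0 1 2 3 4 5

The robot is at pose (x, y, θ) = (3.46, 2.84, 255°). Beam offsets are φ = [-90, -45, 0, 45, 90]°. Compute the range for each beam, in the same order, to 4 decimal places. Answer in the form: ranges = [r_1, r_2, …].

beam 1: φ=-90°, α=165°
  dir = (cos 165°, sin 165°) = (-0.9659, 0.2588); from cell (3,2)
  next x-line at t=0.4762, next y-line at t=0.6182; Δt_x=1.0353, Δt_y=3.8637
    x: enter (2,2) at t=0.4762
    y: enter (2,3) at t=0.6182
    x: enter (1,3) at t=1.5115
    x: enter (0,3) at t=2.5468 ← occupied
  → r_1 = 2.5468
beam 2: φ=-45°, α=210°
  dir = (cos 210°, sin 210°) = (-0.8660, -0.5000); from cell (3,2)
  next x-line at t=0.5312, next y-line at t=1.6800; Δt_x=1.1547, Δt_y=2.0000
    x: enter (2,2) at t=0.5312
    y: enter (2,1) at t=1.6800
    x: enter (1,1) at t=1.6859 ← occupied
  → r_2 = 1.6859
beam 3: φ=0°, α=255°
  dir = (cos 255°, sin 255°) = (-0.2588, -0.9659); from cell (3,2)
  next x-line at t=1.7773, next y-line at t=0.8696; Δt_x=3.8637, Δt_y=1.0353
    y: enter (3,1) at t=0.8696
    x: enter (2,1) at t=1.7773
    y: enter (2,0) at t=1.9049 ← occupied
  → r_3 = 1.9049
beam 4: φ=45°, α=300°
  dir = (cos 300°, sin 300°) = (0.5000, -0.8660); from cell (3,2)
  next x-line at t=1.0800, next y-line at t=0.9699; Δt_x=2.0000, Δt_y=1.1547
    y: enter (3,1) at t=0.9699
    x: enter (4,1) at t=1.0800
    y: enter (4,0) at t=2.1246 ← occupied
  → r_4 = 2.1246
beam 5: φ=90°, α=345°
  dir = (cos 345°, sin 345°) = (0.9659, -0.2588); from cell (3,2)
  next x-line at t=0.5590, next y-line at t=3.2455; Δt_x=1.0353, Δt_y=3.8637
    x: enter (4,2) at t=0.5590
    x: enter (5,2) at t=1.5943 ← occupied
  → r_5 = 1.5943

ranges = [2.5468, 1.6859, 1.9049, 2.1246, 1.5943]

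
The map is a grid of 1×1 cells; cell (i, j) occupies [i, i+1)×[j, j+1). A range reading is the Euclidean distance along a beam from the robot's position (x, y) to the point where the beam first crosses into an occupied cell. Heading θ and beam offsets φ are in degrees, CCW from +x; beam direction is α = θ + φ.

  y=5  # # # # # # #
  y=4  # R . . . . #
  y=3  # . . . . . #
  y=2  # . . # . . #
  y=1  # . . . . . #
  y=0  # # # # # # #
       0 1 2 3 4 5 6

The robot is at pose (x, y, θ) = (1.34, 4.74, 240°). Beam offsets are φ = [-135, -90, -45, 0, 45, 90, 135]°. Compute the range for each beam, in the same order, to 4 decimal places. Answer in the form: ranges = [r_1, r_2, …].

ranges = [0.2692, 0.3926, 0.3520, 0.6800, 3.8719, 5.3809, 1.0046]

beam 1: φ=-135°, α=105°
  dir = (cos 105°, sin 105°) = (-0.2588, 0.9659); from cell (1,4)
  next x-line at t=1.3137, next y-line at t=0.2692; Δt_x=3.8637, Δt_y=1.0353
    y: enter (1,5) at t=0.2692 ← occupied
  → r_1 = 0.2692
beam 2: φ=-90°, α=150°
  dir = (cos 150°, sin 150°) = (-0.8660, 0.5000); from cell (1,4)
  next x-line at t=0.3926, next y-line at t=0.5200; Δt_x=1.1547, Δt_y=2.0000
    x: enter (0,4) at t=0.3926 ← occupied
  → r_2 = 0.3926
beam 3: φ=-45°, α=195°
  dir = (cos 195°, sin 195°) = (-0.9659, -0.2588); from cell (1,4)
  next x-line at t=0.3520, next y-line at t=2.8591; Δt_x=1.0353, Δt_y=3.8637
    x: enter (0,4) at t=0.3520 ← occupied
  → r_3 = 0.3520
beam 4: φ=0°, α=240°
  dir = (cos 240°, sin 240°) = (-0.5000, -0.8660); from cell (1,4)
  next x-line at t=0.6800, next y-line at t=0.8545; Δt_x=2.0000, Δt_y=1.1547
    x: enter (0,4) at t=0.6800 ← occupied
  → r_4 = 0.6800
beam 5: φ=45°, α=285°
  dir = (cos 285°, sin 285°) = (0.2588, -0.9659); from cell (1,4)
  next x-line at t=2.5500, next y-line at t=0.7661; Δt_x=3.8637, Δt_y=1.0353
    y: enter (1,3) at t=0.7661
    y: enter (1,2) at t=1.8014
    x: enter (2,2) at t=2.5500
    y: enter (2,1) at t=2.8367
    y: enter (2,0) at t=3.8719 ← occupied
  → r_5 = 3.8719
beam 6: φ=90°, α=330°
  dir = (cos 330°, sin 330°) = (0.8660, -0.5000); from cell (1,4)
  next x-line at t=0.7621, next y-line at t=1.4800; Δt_x=1.1547, Δt_y=2.0000
    x: enter (2,4) at t=0.7621
    y: enter (2,3) at t=1.4800
    x: enter (3,3) at t=1.9168
    x: enter (4,3) at t=3.0715
    y: enter (4,2) at t=3.4800
    x: enter (5,2) at t=4.2262
    x: enter (6,2) at t=5.3809 ← occupied
  → r_6 = 5.3809
beam 7: φ=135°, α=15°
  dir = (cos 15°, sin 15°) = (0.9659, 0.2588); from cell (1,4)
  next x-line at t=0.6833, next y-line at t=1.0046; Δt_x=1.0353, Δt_y=3.8637
    x: enter (2,4) at t=0.6833
    y: enter (2,5) at t=1.0046 ← occupied
  → r_7 = 1.0046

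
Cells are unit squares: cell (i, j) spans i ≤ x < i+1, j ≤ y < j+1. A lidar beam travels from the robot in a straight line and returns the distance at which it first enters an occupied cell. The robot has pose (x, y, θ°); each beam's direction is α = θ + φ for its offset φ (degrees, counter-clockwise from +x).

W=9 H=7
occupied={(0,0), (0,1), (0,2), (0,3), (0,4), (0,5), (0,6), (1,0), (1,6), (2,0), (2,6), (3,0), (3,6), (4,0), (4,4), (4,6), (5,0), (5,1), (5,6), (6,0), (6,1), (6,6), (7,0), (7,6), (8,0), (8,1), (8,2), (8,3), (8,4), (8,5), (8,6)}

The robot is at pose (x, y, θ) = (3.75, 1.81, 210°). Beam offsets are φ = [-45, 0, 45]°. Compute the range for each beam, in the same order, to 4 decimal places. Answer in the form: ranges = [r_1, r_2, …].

beam 1: φ=-45°, α=165°
  d=(-0.9659,0.2588)  start (3,1)  tX=0.7765 tY=0.7341  stride 1/|dx|=1.0353 1/|dy|=3.8637
    cross y-line → (3,2), t=0.7341
    cross x-line → (2,2), t=0.7765
    cross x-line → (1,2), t=1.8117
    cross x-line → (0,2), t=2.8470 (wall)
  → r_1 = 2.8470
beam 2: φ=0°, α=210°
  d=(-0.8660,-0.5000)  start (3,1)  tX=0.8660 tY=1.6200  stride 1/|dx|=1.1547 1/|dy|=2.0000
    cross x-line → (2,1), t=0.8660
    cross y-line → (2,0), t=1.6200 (wall)
  → r_2 = 1.6200
beam 3: φ=45°, α=255°
  d=(-0.2588,-0.9659)  start (3,1)  tX=2.8978 tY=0.8386  stride 1/|dx|=3.8637 1/|dy|=1.0353
    cross y-line → (3,0), t=0.8386 (wall)
  → r_3 = 0.8386

ranges = [2.8470, 1.6200, 0.8386]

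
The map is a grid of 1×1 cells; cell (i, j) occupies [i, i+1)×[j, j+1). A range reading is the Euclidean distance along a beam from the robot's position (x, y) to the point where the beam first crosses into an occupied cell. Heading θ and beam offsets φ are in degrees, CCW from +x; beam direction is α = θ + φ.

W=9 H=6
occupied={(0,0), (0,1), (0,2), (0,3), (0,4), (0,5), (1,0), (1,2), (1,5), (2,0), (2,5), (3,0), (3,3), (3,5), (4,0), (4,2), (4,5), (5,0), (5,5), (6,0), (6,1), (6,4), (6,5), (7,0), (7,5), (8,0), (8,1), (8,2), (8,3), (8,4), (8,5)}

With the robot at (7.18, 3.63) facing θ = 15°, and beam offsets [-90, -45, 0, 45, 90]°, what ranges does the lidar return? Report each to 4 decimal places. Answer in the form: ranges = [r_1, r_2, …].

ranges = [2.7228, 0.9469, 0.8489, 1.5819, 0.6955]

beam 1: φ=-90°, α=285°
  cosα=0.2588 sinα=-0.9659 | (7,3) | tMaxX 3.1682 tMaxY 0.6522 | tΔX 3.8637 tΔY 1.0353
    t=0.6522 [y] (7,2)
    t=1.6875 [y] (7,1)
    t=2.7228 [y] (7,0) — stop
  → r_1 = 2.7228
beam 2: φ=-45°, α=330°
  cosα=0.8660 sinα=-0.5000 | (7,3) | tMaxX 0.9469 tMaxY 1.2600 | tΔX 1.1547 tΔY 2.0000
    t=0.9469 [x] (8,3) — stop
  → r_2 = 0.9469
beam 3: φ=0°, α=15°
  cosα=0.9659 sinα=0.2588 | (7,3) | tMaxX 0.8489 tMaxY 1.4296 | tΔX 1.0353 tΔY 3.8637
    t=0.8489 [x] (8,3) — stop
  → r_3 = 0.8489
beam 4: φ=45°, α=60°
  cosα=0.5000 sinα=0.8660 | (7,3) | tMaxX 1.6400 tMaxY 0.4272 | tΔX 2.0000 tΔY 1.1547
    t=0.4272 [y] (7,4)
    t=1.5819 [y] (7,5) — stop
  → r_4 = 1.5819
beam 5: φ=90°, α=105°
  cosα=-0.2588 sinα=0.9659 | (7,3) | tMaxX 0.6955 tMaxY 0.3831 | tΔX 3.8637 tΔY 1.0353
    t=0.3831 [y] (7,4)
    t=0.6955 [x] (6,4) — stop
  → r_5 = 0.6955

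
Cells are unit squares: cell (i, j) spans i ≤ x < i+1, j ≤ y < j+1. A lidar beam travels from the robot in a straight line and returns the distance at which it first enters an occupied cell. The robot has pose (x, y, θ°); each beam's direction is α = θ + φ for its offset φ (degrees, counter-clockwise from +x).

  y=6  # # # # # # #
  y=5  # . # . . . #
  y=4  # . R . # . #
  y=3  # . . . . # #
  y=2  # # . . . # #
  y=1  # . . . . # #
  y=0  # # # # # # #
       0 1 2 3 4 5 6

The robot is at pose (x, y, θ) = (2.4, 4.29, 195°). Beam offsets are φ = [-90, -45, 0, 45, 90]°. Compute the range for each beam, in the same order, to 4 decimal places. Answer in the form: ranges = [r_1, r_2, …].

beam 1: φ=-90°, α=105°
  cosα=-0.2588 sinα=0.9659 | (2,4) | tMaxX 1.5455 tMaxY 0.7350 | tΔX 3.8637 tΔY 1.0353
    t=0.7350 [y] (2,5) — stop
  → r_1 = 0.7350
beam 2: φ=-45°, α=150°
  cosα=-0.8660 sinα=0.5000 | (2,4) | tMaxX 0.4619 tMaxY 1.4200 | tΔX 1.1547 tΔY 2.0000
    t=0.4619 [x] (1,4)
    t=1.4200 [y] (1,5)
    t=1.6166 [x] (0,5) — stop
  → r_2 = 1.6166
beam 3: φ=0°, α=195°
  cosα=-0.9659 sinα=-0.2588 | (2,4) | tMaxX 0.4141 tMaxY 1.1205 | tΔX 1.0353 tΔY 3.8637
    t=0.4141 [x] (1,4)
    t=1.1205 [y] (1,3)
    t=1.4494 [x] (0,3) — stop
  → r_3 = 1.4494
beam 4: φ=45°, α=240°
  cosα=-0.5000 sinα=-0.8660 | (2,4) | tMaxX 0.8000 tMaxY 0.3349 | tΔX 2.0000 tΔY 1.1547
    t=0.3349 [y] (2,3)
    t=0.8000 [x] (1,3)
    t=1.4896 [y] (1,2) — stop
  → r_4 = 1.4896
beam 5: φ=90°, α=285°
  cosα=0.2588 sinα=-0.9659 | (2,4) | tMaxX 2.3182 tMaxY 0.3002 | tΔX 3.8637 tΔY 1.0353
    t=0.3002 [y] (2,3)
    t=1.3355 [y] (2,2)
    t=2.3182 [x] (3,2)
    t=2.3708 [y] (3,1)
    t=3.4061 [y] (3,0) — stop
  → r_5 = 3.4061

ranges = [0.7350, 1.6166, 1.4494, 1.4896, 3.4061]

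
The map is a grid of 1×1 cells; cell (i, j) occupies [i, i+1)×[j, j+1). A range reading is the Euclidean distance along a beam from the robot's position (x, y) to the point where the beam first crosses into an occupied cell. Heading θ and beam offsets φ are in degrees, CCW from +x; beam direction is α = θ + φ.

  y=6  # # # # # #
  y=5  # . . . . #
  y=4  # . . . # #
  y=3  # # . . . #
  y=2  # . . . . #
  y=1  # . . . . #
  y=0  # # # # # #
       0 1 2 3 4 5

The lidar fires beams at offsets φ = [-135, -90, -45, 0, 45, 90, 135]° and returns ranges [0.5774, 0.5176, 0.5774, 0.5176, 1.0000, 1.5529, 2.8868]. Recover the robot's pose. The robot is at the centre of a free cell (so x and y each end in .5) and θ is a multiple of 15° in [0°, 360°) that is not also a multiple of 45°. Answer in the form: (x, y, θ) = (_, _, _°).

(x, y, θ) = (1.5, 5.5, 195°)

Candidates: 18 free-cell centres × 16 headings = 288 poses. Raycast each; keep the one whose scan matches to 4 dp.
  (4.5, 2.5, 210°): beam 1 = 1.5529 ≠ 0.5774 ✗
  (3.5, 2.5, 120°): beam 1 = 1.5529 ≠ 0.5774 ✗
  (1.5, 5.5, 105°): beam 1 = 2.8868 ≠ 0.5774 ✗
  …
  (1.5, 5.5, 195°): r_1=0.5774, r_2=0.5176, r_3=0.5774, r_4=0.5176, r_5=1.0000, r_6=1.5529, r_7=2.8868 — all match ✓
Unique over the lattice → pose = (1.5, 5.5, 195°).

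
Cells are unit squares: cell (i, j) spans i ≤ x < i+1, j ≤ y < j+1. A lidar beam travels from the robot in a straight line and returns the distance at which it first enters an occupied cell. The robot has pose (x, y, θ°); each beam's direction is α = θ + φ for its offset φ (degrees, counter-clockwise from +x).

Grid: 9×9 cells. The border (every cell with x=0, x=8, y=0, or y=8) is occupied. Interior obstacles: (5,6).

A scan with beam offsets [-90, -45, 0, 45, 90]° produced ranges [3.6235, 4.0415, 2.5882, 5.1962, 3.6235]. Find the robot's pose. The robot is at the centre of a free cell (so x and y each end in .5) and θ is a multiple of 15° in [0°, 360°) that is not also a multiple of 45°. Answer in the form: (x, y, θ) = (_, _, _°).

(x, y, θ) = (4.5, 3.5, 75°)

Candidates: 48 free-cell centres × 16 headings = 768 poses. Raycast each; keep the one whose scan matches to 4 dp.
  (1.5, 6.5, 255°): beam 1 = 0.5176 ≠ 3.6235 ✗
  (5.5, 2.5, 285°): beam 1 = 4.6587 ≠ 3.6235 ✗
  (3.5, 2.5, 120°): beam 1 = 5.1962 ≠ 3.6235 ✗
  (7.5, 4.5, 195°): beam 2 = 7.0000 ≠ 4.0415 ✗
  (6.5, 2.5, 240°): beam 1 = 6.3509 ≠ 3.6235 ✗
  …
  (4.5, 3.5, 75°): r_1=3.6235, r_2=4.0415, r_3=2.5882, r_4=5.1962, r_5=3.6235 — all match ✓
Unique over the lattice → pose = (4.5, 3.5, 75°).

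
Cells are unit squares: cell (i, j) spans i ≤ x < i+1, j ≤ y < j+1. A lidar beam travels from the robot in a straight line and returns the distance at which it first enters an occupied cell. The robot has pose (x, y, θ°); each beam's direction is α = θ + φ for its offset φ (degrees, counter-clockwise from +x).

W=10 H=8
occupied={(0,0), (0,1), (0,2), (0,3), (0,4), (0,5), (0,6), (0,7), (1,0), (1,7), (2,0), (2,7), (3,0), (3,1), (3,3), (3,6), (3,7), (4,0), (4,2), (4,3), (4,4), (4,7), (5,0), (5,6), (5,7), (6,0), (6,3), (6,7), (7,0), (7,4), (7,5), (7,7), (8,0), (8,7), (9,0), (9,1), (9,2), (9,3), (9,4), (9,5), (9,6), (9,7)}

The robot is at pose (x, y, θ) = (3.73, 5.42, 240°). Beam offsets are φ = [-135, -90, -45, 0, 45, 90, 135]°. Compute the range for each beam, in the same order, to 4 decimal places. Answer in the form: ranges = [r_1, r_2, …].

ranges = [0.6005, 3.1523, 2.8263, 5.1038, 1.0432, 0.8400, 2.2409]

beam 1: φ=-135°, α=105°
  d=(-0.2588,0.9659)  start (3,5)  tX=2.8205 tY=0.6005  stride 1/|dx|=3.8637 1/|dy|=1.0353
    cross y-line → (3,6), t=0.6005 (wall)
  → r_1 = 0.6005
beam 2: φ=-90°, α=150°
  d=(-0.8660,0.5000)  start (3,5)  tX=0.8429 tY=1.1600  stride 1/|dx|=1.1547 1/|dy|=2.0000
    cross x-line → (2,5), t=0.8429
    cross y-line → (2,6), t=1.1600
    cross x-line → (1,6), t=1.9976
    cross x-line → (0,6), t=3.1523 (wall)
  → r_2 = 3.1523
beam 3: φ=-45°, α=195°
  d=(-0.9659,-0.2588)  start (3,5)  tX=0.7558 tY=1.6228  stride 1/|dx|=1.0353 1/|dy|=3.8637
    cross x-line → (2,5), t=0.7558
    cross y-line → (2,4), t=1.6228
    cross x-line → (1,4), t=1.7910
    cross x-line → (0,4), t=2.8263 (wall)
  → r_3 = 2.8263
beam 4: φ=0°, α=240°
  d=(-0.5000,-0.8660)  start (3,5)  tX=1.4600 tY=0.4850  stride 1/|dx|=2.0000 1/|dy|=1.1547
    cross y-line → (3,4), t=0.4850
    cross x-line → (2,4), t=1.4600
    cross y-line → (2,3), t=1.6397
    cross y-line → (2,2), t=2.7944
    cross x-line → (1,2), t=3.4600
    cross y-line → (1,1), t=3.9491
    cross y-line → (1,0), t=5.1038 (wall)
  → r_4 = 5.1038
beam 5: φ=45°, α=285°
  d=(0.2588,-0.9659)  start (3,5)  tX=1.0432 tY=0.4348  stride 1/|dx|=3.8637 1/|dy|=1.0353
    cross y-line → (3,4), t=0.4348
    cross x-line → (4,4), t=1.0432 (wall)
  → r_5 = 1.0432
beam 6: φ=90°, α=330°
  d=(0.8660,-0.5000)  start (3,5)  tX=0.3118 tY=0.8400  stride 1/|dx|=1.1547 1/|dy|=2.0000
    cross x-line → (4,5), t=0.3118
    cross y-line → (4,4), t=0.8400 (wall)
  → r_6 = 0.8400
beam 7: φ=135°, α=15°
  d=(0.9659,0.2588)  start (3,5)  tX=0.2795 tY=2.2409  stride 1/|dx|=1.0353 1/|dy|=3.8637
    cross x-line → (4,5), t=0.2795
    cross x-line → (5,5), t=1.3148
    cross y-line → (5,6), t=2.2409 (wall)
  → r_7 = 2.2409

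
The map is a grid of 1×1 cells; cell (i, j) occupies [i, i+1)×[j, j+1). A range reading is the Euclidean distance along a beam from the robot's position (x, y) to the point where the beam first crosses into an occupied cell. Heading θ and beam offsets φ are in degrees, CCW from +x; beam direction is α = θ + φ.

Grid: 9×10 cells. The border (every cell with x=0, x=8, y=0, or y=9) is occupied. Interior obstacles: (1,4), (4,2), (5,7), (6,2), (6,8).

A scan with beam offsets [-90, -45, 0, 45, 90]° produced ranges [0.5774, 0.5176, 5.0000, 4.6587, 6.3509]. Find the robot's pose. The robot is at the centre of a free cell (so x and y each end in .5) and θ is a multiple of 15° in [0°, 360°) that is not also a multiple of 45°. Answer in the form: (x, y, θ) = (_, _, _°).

(x, y, θ) = (5.5, 6.5, 150°)

Candidates: 51 free-cell centres × 16 headings = 816 poses. Raycast each; keep the one whose scan matches to 4 dp.
  (6.5, 6.5, 150°): beam 1 = 2.8868 ≠ 0.5774 ✗
  (4.5, 7.5, 300°): beam 1 = 4.0415 ≠ 0.5774 ✗
  (1.5, 2.5, 60°): beam 1 = 3.0000 ≠ 0.5774 ✗
  (5.5, 8.5, 255°): beam 1 = 1.9319 ≠ 0.5774 ✗
  (2.5, 2.5, 210°): beam 1 = 1.7321 ≠ 0.5774 ✗
  …
  (5.5, 6.5, 150°): r_1=0.5774, r_2=0.5176, r_3=5.0000, r_4=4.6587, r_5=6.3509 — all match ✓
Unique over the lattice → pose = (5.5, 6.5, 150°).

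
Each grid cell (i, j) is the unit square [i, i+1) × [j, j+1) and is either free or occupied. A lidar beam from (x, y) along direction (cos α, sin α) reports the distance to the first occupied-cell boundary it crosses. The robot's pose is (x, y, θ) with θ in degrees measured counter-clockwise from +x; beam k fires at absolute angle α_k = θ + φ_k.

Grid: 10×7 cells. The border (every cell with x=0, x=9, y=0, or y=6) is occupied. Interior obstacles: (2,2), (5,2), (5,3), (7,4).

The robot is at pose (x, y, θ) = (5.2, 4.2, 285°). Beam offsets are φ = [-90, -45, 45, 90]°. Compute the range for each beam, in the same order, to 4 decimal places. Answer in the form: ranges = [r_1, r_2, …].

beam 1: φ=-90°, α=195°
  dir = (cos 195°, sin 195°) = (-0.9659, -0.2588); from cell (5,4)
  next x-line at t=0.2071, next y-line at t=0.7727; Δt_x=1.0353, Δt_y=3.8637
    x: enter (4,4) at t=0.2071
    y: enter (4,3) at t=0.7727
    x: enter (3,3) at t=1.2423
    x: enter (2,3) at t=2.2776
    x: enter (1,3) at t=3.3129
    x: enter (0,3) at t=4.3482 ← occupied
  → r_1 = 4.3482
beam 2: φ=-45°, α=240°
  dir = (cos 240°, sin 240°) = (-0.5000, -0.8660); from cell (5,4)
  next x-line at t=0.4000, next y-line at t=0.2309; Δt_x=2.0000, Δt_y=1.1547
    y: enter (5,3) at t=0.2309 ← occupied
  → r_2 = 0.2309
beam 3: φ=45°, α=330°
  dir = (cos 330°, sin 330°) = (0.8660, -0.5000); from cell (5,4)
  next x-line at t=0.9238, next y-line at t=0.4000; Δt_x=1.1547, Δt_y=2.0000
    y: enter (5,3) at t=0.4000 ← occupied
  → r_3 = 0.4000
beam 4: φ=90°, α=15°
  dir = (cos 15°, sin 15°) = (0.9659, 0.2588); from cell (5,4)
  next x-line at t=0.8282, next y-line at t=3.0910; Δt_x=1.0353, Δt_y=3.8637
    x: enter (6,4) at t=0.8282
    x: enter (7,4) at t=1.8635 ← occupied
  → r_4 = 1.8635

ranges = [4.3482, 0.2309, 0.4000, 1.8635]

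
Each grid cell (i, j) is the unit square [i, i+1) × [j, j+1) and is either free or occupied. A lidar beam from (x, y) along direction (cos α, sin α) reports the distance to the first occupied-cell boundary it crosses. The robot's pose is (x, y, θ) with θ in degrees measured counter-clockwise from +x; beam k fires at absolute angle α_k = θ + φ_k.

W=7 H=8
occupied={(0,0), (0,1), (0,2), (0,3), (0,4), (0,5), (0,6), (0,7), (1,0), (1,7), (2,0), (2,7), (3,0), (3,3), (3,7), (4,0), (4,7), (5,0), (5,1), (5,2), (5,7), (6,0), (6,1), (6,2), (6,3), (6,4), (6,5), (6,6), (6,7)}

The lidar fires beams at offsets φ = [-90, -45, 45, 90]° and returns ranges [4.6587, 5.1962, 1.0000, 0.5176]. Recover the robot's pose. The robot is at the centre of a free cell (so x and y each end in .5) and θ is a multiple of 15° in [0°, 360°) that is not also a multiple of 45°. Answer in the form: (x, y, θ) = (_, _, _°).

(x, y, θ) = (5.5, 5.5, 255°)

Candidates: 27 free-cell centres × 16 headings = 432 poses. Raycast each; keep the one whose scan matches to 4 dp.
  (2.5, 2.5, 345°): beam 1 = 1.5529 ≠ 4.6587 ✗
  (2.5, 5.5, 30°): beam 1 = 1.7321 ≠ 4.6587 ✗
  (2.5, 6.5, 255°): beam 1 = 1.5529 ≠ 4.6587 ✗
  (4.5, 4.5, 75°): beam 1 = 1.5529 ≠ 4.6587 ✗
  …
  (5.5, 5.5, 255°): r_1=4.6587, r_2=5.1962, r_3=1.0000, r_4=0.5176 — all match ✓
Only this pose fits every beam.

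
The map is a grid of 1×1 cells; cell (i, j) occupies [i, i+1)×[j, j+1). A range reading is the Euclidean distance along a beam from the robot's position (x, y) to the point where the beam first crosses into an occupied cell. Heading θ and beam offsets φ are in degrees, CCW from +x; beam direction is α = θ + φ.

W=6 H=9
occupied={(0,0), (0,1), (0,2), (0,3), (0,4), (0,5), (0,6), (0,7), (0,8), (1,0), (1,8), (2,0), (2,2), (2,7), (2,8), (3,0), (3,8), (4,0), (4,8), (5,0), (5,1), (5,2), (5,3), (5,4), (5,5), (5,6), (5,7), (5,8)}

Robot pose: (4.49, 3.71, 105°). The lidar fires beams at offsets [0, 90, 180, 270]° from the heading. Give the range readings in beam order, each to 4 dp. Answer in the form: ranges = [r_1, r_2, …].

ranges = [4.4413, 3.6131, 1.9705, 0.5280]

beam 1: φ=0°, α=105°
  direction (-0.2588, 0.9659); cell (4,3); t to first gridline: x 1.8932, y 0.3002 (then +3.8637 / +1.0353)
    (4,4) via y @ 0.3002
    (4,5) via y @ 1.3355
    (3,5) via x @ 1.8932
    (3,6) via y @ 2.3708
    (3,7) via y @ 3.4061
    (3,8) via y @ 4.4413  # hit
  → r_1 = 4.4413
beam 2: φ=90°, α=195°
  direction (-0.9659, -0.2588); cell (4,3); t to first gridline: x 0.5073, y 2.7432 (then +1.0353 / +3.8637)
    (3,3) via x @ 0.5073
    (2,3) via x @ 1.5426
    (1,3) via x @ 2.5778
    (1,2) via y @ 2.7432
    (0,2) via x @ 3.6131  # hit
  → r_2 = 3.6131
beam 3: φ=180°, α=285°
  direction (0.2588, -0.9659); cell (4,3); t to first gridline: x 1.9705, y 0.7350 (then +3.8637 / +1.0353)
    (4,2) via y @ 0.7350
    (4,1) via y @ 1.7703
    (5,1) via x @ 1.9705  # hit
  → r_3 = 1.9705
beam 4: φ=270°, α=15°
  direction (0.9659, 0.2588); cell (4,3); t to first gridline: x 0.5280, y 1.1205 (then +1.0353 / +3.8637)
    (5,3) via x @ 0.5280  # hit
  → r_4 = 0.5280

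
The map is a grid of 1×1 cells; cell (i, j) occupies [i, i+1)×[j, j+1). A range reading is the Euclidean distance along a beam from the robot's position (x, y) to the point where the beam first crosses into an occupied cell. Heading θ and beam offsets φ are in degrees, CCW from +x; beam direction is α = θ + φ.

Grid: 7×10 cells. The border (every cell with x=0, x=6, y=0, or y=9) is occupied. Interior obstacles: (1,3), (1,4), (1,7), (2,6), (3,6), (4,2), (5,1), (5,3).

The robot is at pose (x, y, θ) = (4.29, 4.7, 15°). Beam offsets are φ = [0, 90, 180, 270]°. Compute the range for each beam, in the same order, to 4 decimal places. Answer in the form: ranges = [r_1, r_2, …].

ranges = [1.7703, 1.3459, 2.3708, 1.7600]

beam 1: φ=0°, α=15°
  direction (0.9659, 0.2588); cell (4,4); t to first gridline: x 0.7350, y 1.1591 (then +1.0353 / +3.8637)
    (5,4) via x @ 0.7350
    (5,5) via y @ 1.1591
    (6,5) via x @ 1.7703  # hit
  → r_1 = 1.7703
beam 2: φ=90°, α=105°
  direction (-0.2588, 0.9659); cell (4,4); t to first gridline: x 1.1205, y 0.3106 (then +3.8637 / +1.0353)
    (4,5) via y @ 0.3106
    (3,5) via x @ 1.1205
    (3,6) via y @ 1.3459  # hit
  → r_2 = 1.3459
beam 3: φ=180°, α=195°
  direction (-0.9659, -0.2588); cell (4,4); t to first gridline: x 0.3002, y 2.7046 (then +1.0353 / +3.8637)
    (3,4) via x @ 0.3002
    (2,4) via x @ 1.3355
    (1,4) via x @ 2.3708  # hit
  → r_3 = 2.3708
beam 4: φ=270°, α=285°
  direction (0.2588, -0.9659); cell (4,4); t to first gridline: x 2.7432, y 0.7247 (then +3.8637 / +1.0353)
    (4,3) via y @ 0.7247
    (4,2) via y @ 1.7600  # hit
  → r_4 = 1.7600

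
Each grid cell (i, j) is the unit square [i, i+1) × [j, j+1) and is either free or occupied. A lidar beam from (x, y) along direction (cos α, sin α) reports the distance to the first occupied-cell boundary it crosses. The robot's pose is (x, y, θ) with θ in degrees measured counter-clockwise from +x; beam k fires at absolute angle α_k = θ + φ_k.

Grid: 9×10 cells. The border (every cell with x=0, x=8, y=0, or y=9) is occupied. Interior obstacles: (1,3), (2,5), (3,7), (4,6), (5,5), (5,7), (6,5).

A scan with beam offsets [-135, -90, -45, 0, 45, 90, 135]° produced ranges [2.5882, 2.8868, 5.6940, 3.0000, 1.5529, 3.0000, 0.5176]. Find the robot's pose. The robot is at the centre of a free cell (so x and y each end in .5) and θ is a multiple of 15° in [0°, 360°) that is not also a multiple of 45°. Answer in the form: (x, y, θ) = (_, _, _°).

Enumerate (i+0.5, j+0.5, θ) over the 49 free cells and 16 admissible headings. For each, cast all 7 beams and compare to the given ranges.
  (7.5, 1.5, 105°): beam 1 = 0.5774 ≠ 2.5882 ✗
  (7.5, 1.5, 150°): beam 1 = 0.5176 ≠ 2.5882 ✗
  (3.5, 4.5, 105°): beam 1 = 5.1962 ≠ 2.5882 ✗
  …
  (2.5, 3.5, 30°): r_1=2.5882, r_2=2.8868, r_3=5.6940, r_4=3.0000, r_5=1.5529, r_6=3.0000, r_7=0.5176 — all match ✓
No second candidate reproduces the full scan.

(x, y, θ) = (2.5, 3.5, 30°)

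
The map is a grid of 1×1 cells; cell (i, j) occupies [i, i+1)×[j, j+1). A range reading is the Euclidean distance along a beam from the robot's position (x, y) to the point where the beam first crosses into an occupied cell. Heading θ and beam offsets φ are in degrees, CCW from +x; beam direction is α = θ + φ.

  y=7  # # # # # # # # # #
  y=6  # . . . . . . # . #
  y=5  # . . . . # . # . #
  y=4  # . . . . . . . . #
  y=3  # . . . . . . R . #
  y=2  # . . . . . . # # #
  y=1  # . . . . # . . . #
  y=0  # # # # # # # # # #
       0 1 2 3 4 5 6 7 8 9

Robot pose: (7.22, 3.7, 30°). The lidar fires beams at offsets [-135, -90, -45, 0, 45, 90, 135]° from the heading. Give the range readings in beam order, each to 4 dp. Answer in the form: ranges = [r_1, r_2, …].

beam 1: φ=-135°, α=255°
  direction (-0.2588, -0.9659); cell (7,3); t to first gridline: x 0.8500, y 0.7247 (then +3.8637 / +1.0353)
    (7,2) via y @ 0.7247  # hit
  → r_1 = 0.7247
beam 2: φ=-90°, α=300°
  direction (0.5000, -0.8660); cell (7,3); t to first gridline: x 1.5600, y 0.8083 (then +2.0000 / +1.1547)
    (7,2) via y @ 0.8083  # hit
  → r_2 = 0.8083
beam 3: φ=-45°, α=345°
  direction (0.9659, -0.2588); cell (7,3); t to first gridline: x 0.8075, y 2.7046 (then +1.0353 / +3.8637)
    (8,3) via x @ 0.8075
    (9,3) via x @ 1.8428  # hit
  → r_3 = 1.8428
beam 4: φ=0°, α=30°
  direction (0.8660, 0.5000); cell (7,3); t to first gridline: x 0.9007, y 0.6000 (then +1.1547 / +2.0000)
    (7,4) via y @ 0.6000
    (8,4) via x @ 0.9007
    (9,4) via x @ 2.0554  # hit
  → r_4 = 2.0554
beam 5: φ=45°, α=75°
  direction (0.2588, 0.9659); cell (7,3); t to first gridline: x 3.0137, y 0.3106 (then +3.8637 / +1.0353)
    (7,4) via y @ 0.3106
    (7,5) via y @ 1.3459  # hit
  → r_5 = 1.3459
beam 6: φ=90°, α=120°
  direction (-0.5000, 0.8660); cell (7,3); t to first gridline: x 0.4400, y 0.3464 (then +2.0000 / +1.1547)
    (7,4) via y @ 0.3464
    (6,4) via x @ 0.4400
    (6,5) via y @ 1.5011
    (5,5) via x @ 2.4400  # hit
  → r_6 = 2.4400
beam 7: φ=135°, α=165°
  direction (-0.9659, 0.2588); cell (7,3); t to first gridline: x 0.2278, y 1.1591 (then +1.0353 / +3.8637)
    (6,3) via x @ 0.2278
    (6,4) via y @ 1.1591
    (5,4) via x @ 1.2630
    (4,4) via x @ 2.2983
    (3,4) via x @ 3.3336
    (2,4) via x @ 4.3689
    (2,5) via y @ 5.0228
    (1,5) via x @ 5.4041
    (0,5) via x @ 6.4394  # hit
  → r_7 = 6.4394

ranges = [0.7247, 0.8083, 1.8428, 2.0554, 1.3459, 2.4400, 6.4394]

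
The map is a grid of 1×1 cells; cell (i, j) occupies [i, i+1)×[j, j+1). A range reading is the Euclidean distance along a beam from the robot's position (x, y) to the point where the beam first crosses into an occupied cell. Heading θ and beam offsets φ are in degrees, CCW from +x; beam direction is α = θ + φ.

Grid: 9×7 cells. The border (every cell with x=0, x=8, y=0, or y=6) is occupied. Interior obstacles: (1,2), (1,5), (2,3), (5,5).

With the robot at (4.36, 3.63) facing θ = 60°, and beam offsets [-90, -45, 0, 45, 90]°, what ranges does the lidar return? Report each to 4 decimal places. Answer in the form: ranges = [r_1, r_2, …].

ranges = [4.2031, 3.7684, 1.5819, 2.4536, 2.7400]

beam 1: φ=-90°, α=330°
  dir = (cos 330°, sin 330°) = (0.8660, -0.5000); from cell (4,3)
  next x-line at t=0.7390, next y-line at t=1.2600; Δt_x=1.1547, Δt_y=2.0000
    x: enter (5,3) at t=0.7390
    y: enter (5,2) at t=1.2600
    x: enter (6,2) at t=1.8937
    x: enter (7,2) at t=3.0484
    y: enter (7,1) at t=3.2600
    x: enter (8,1) at t=4.2031 ← occupied
  → r_1 = 4.2031
beam 2: φ=-45°, α=15°
  dir = (cos 15°, sin 15°) = (0.9659, 0.2588); from cell (4,3)
  next x-line at t=0.6626, next y-line at t=1.4296; Δt_x=1.0353, Δt_y=3.8637
    x: enter (5,3) at t=0.6626
    y: enter (5,4) at t=1.4296
    x: enter (6,4) at t=1.6979
    x: enter (7,4) at t=2.7331
    x: enter (8,4) at t=3.7684 ← occupied
  → r_2 = 3.7684
beam 3: φ=0°, α=60°
  dir = (cos 60°, sin 60°) = (0.5000, 0.8660); from cell (4,3)
  next x-line at t=1.2800, next y-line at t=0.4272; Δt_x=2.0000, Δt_y=1.1547
    y: enter (4,4) at t=0.4272
    x: enter (5,4) at t=1.2800
    y: enter (5,5) at t=1.5819 ← occupied
  → r_3 = 1.5819
beam 4: φ=45°, α=105°
  dir = (cos 105°, sin 105°) = (-0.2588, 0.9659); from cell (4,3)
  next x-line at t=1.3909, next y-line at t=0.3831; Δt_x=3.8637, Δt_y=1.0353
    y: enter (4,4) at t=0.3831
    x: enter (3,4) at t=1.3909
    y: enter (3,5) at t=1.4183
    y: enter (3,6) at t=2.4536 ← occupied
  → r_4 = 2.4536
beam 5: φ=90°, α=150°
  dir = (cos 150°, sin 150°) = (-0.8660, 0.5000); from cell (4,3)
  next x-line at t=0.4157, next y-line at t=0.7400; Δt_x=1.1547, Δt_y=2.0000
    x: enter (3,3) at t=0.4157
    y: enter (3,4) at t=0.7400
    x: enter (2,4) at t=1.5704
    x: enter (1,4) at t=2.7251
    y: enter (1,5) at t=2.7400 ← occupied
  → r_5 = 2.7400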